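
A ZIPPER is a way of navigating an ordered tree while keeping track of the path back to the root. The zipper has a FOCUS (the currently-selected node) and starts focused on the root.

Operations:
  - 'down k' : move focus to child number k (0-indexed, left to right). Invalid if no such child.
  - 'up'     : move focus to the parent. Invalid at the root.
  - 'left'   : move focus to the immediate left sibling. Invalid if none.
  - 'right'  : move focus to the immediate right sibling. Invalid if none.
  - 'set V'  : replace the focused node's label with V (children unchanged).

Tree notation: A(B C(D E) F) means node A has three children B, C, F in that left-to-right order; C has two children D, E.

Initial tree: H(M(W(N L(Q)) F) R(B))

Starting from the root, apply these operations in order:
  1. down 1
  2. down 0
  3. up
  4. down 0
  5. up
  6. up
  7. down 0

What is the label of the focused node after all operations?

Answer: M

Derivation:
Step 1 (down 1): focus=R path=1 depth=1 children=['B'] left=['M'] right=[] parent=H
Step 2 (down 0): focus=B path=1/0 depth=2 children=[] left=[] right=[] parent=R
Step 3 (up): focus=R path=1 depth=1 children=['B'] left=['M'] right=[] parent=H
Step 4 (down 0): focus=B path=1/0 depth=2 children=[] left=[] right=[] parent=R
Step 5 (up): focus=R path=1 depth=1 children=['B'] left=['M'] right=[] parent=H
Step 6 (up): focus=H path=root depth=0 children=['M', 'R'] (at root)
Step 7 (down 0): focus=M path=0 depth=1 children=['W', 'F'] left=[] right=['R'] parent=H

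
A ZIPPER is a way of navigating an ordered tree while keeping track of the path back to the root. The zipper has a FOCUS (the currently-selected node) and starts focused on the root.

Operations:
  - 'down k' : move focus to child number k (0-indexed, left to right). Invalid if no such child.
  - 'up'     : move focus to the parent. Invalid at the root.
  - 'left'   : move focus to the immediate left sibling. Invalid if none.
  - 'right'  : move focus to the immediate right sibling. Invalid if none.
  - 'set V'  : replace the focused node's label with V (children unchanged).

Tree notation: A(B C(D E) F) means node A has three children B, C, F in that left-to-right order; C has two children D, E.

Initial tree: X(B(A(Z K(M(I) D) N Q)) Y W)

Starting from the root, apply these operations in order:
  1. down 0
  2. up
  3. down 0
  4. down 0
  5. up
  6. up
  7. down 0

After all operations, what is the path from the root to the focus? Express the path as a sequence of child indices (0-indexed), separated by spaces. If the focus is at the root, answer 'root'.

Step 1 (down 0): focus=B path=0 depth=1 children=['A'] left=[] right=['Y', 'W'] parent=X
Step 2 (up): focus=X path=root depth=0 children=['B', 'Y', 'W'] (at root)
Step 3 (down 0): focus=B path=0 depth=1 children=['A'] left=[] right=['Y', 'W'] parent=X
Step 4 (down 0): focus=A path=0/0 depth=2 children=['Z', 'K', 'N', 'Q'] left=[] right=[] parent=B
Step 5 (up): focus=B path=0 depth=1 children=['A'] left=[] right=['Y', 'W'] parent=X
Step 6 (up): focus=X path=root depth=0 children=['B', 'Y', 'W'] (at root)
Step 7 (down 0): focus=B path=0 depth=1 children=['A'] left=[] right=['Y', 'W'] parent=X

Answer: 0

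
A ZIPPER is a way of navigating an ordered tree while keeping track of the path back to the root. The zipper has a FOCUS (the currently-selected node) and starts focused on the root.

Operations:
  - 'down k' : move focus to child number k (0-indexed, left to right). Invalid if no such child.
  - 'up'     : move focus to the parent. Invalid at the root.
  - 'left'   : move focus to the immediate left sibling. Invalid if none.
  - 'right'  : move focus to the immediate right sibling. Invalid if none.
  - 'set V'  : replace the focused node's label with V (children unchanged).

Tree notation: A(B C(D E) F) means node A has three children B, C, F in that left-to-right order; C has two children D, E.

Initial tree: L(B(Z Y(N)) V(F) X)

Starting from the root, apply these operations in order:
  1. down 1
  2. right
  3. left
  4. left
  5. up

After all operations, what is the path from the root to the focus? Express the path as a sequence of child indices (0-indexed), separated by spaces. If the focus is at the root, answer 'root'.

Answer: root

Derivation:
Step 1 (down 1): focus=V path=1 depth=1 children=['F'] left=['B'] right=['X'] parent=L
Step 2 (right): focus=X path=2 depth=1 children=[] left=['B', 'V'] right=[] parent=L
Step 3 (left): focus=V path=1 depth=1 children=['F'] left=['B'] right=['X'] parent=L
Step 4 (left): focus=B path=0 depth=1 children=['Z', 'Y'] left=[] right=['V', 'X'] parent=L
Step 5 (up): focus=L path=root depth=0 children=['B', 'V', 'X'] (at root)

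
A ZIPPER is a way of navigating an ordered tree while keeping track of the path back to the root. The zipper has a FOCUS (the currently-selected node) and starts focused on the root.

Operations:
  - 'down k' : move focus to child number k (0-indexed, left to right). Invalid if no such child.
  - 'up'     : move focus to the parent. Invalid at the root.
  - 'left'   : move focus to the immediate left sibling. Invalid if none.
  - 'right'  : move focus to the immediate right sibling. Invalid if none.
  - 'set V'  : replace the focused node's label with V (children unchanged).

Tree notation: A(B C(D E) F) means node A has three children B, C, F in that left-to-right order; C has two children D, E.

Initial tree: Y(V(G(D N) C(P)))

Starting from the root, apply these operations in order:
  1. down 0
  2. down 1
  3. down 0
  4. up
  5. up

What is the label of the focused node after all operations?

Answer: V

Derivation:
Step 1 (down 0): focus=V path=0 depth=1 children=['G', 'C'] left=[] right=[] parent=Y
Step 2 (down 1): focus=C path=0/1 depth=2 children=['P'] left=['G'] right=[] parent=V
Step 3 (down 0): focus=P path=0/1/0 depth=3 children=[] left=[] right=[] parent=C
Step 4 (up): focus=C path=0/1 depth=2 children=['P'] left=['G'] right=[] parent=V
Step 5 (up): focus=V path=0 depth=1 children=['G', 'C'] left=[] right=[] parent=Y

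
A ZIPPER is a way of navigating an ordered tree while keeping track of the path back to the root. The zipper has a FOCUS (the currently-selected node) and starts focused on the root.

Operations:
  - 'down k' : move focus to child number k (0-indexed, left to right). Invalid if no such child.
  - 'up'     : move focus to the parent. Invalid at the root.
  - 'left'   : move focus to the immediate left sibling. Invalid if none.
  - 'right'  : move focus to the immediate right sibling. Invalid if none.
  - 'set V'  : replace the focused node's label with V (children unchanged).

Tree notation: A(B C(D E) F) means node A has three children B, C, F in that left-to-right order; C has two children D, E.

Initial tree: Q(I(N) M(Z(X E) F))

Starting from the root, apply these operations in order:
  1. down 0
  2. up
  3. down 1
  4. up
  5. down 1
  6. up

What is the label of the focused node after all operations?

Answer: Q

Derivation:
Step 1 (down 0): focus=I path=0 depth=1 children=['N'] left=[] right=['M'] parent=Q
Step 2 (up): focus=Q path=root depth=0 children=['I', 'M'] (at root)
Step 3 (down 1): focus=M path=1 depth=1 children=['Z', 'F'] left=['I'] right=[] parent=Q
Step 4 (up): focus=Q path=root depth=0 children=['I', 'M'] (at root)
Step 5 (down 1): focus=M path=1 depth=1 children=['Z', 'F'] left=['I'] right=[] parent=Q
Step 6 (up): focus=Q path=root depth=0 children=['I', 'M'] (at root)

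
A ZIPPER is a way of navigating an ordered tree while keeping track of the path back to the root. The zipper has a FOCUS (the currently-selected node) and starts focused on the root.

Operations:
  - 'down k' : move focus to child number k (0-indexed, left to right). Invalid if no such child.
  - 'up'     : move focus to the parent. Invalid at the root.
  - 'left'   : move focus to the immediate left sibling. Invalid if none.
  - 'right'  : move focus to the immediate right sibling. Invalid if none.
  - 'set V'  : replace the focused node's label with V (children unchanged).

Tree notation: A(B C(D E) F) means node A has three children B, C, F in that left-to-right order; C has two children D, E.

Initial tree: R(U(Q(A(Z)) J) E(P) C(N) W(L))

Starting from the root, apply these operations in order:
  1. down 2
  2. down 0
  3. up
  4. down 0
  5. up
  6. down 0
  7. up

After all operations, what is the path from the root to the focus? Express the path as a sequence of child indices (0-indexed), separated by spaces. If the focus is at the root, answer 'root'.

Step 1 (down 2): focus=C path=2 depth=1 children=['N'] left=['U', 'E'] right=['W'] parent=R
Step 2 (down 0): focus=N path=2/0 depth=2 children=[] left=[] right=[] parent=C
Step 3 (up): focus=C path=2 depth=1 children=['N'] left=['U', 'E'] right=['W'] parent=R
Step 4 (down 0): focus=N path=2/0 depth=2 children=[] left=[] right=[] parent=C
Step 5 (up): focus=C path=2 depth=1 children=['N'] left=['U', 'E'] right=['W'] parent=R
Step 6 (down 0): focus=N path=2/0 depth=2 children=[] left=[] right=[] parent=C
Step 7 (up): focus=C path=2 depth=1 children=['N'] left=['U', 'E'] right=['W'] parent=R

Answer: 2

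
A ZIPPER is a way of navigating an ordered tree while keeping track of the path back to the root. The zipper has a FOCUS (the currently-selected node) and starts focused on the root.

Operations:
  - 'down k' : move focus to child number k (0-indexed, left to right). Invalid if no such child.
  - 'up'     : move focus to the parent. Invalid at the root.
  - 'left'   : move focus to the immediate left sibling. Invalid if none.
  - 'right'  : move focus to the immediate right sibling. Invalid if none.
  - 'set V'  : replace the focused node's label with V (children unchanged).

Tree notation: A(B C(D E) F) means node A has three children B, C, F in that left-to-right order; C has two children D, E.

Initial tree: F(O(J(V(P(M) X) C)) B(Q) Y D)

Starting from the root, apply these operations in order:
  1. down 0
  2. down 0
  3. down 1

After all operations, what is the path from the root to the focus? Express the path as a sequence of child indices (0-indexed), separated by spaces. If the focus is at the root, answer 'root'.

Answer: 0 0 1

Derivation:
Step 1 (down 0): focus=O path=0 depth=1 children=['J'] left=[] right=['B', 'Y', 'D'] parent=F
Step 2 (down 0): focus=J path=0/0 depth=2 children=['V', 'C'] left=[] right=[] parent=O
Step 3 (down 1): focus=C path=0/0/1 depth=3 children=[] left=['V'] right=[] parent=J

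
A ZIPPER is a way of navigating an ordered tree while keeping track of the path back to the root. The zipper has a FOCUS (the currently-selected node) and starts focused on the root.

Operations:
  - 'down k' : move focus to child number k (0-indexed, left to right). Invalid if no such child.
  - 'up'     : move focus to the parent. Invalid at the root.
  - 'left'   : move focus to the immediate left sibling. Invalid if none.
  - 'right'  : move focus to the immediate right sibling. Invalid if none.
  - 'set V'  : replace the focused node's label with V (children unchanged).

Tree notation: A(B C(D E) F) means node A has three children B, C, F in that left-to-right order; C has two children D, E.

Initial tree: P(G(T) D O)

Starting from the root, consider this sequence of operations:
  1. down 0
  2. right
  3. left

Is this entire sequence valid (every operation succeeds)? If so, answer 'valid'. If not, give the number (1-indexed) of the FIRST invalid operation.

Answer: valid

Derivation:
Step 1 (down 0): focus=G path=0 depth=1 children=['T'] left=[] right=['D', 'O'] parent=P
Step 2 (right): focus=D path=1 depth=1 children=[] left=['G'] right=['O'] parent=P
Step 3 (left): focus=G path=0 depth=1 children=['T'] left=[] right=['D', 'O'] parent=P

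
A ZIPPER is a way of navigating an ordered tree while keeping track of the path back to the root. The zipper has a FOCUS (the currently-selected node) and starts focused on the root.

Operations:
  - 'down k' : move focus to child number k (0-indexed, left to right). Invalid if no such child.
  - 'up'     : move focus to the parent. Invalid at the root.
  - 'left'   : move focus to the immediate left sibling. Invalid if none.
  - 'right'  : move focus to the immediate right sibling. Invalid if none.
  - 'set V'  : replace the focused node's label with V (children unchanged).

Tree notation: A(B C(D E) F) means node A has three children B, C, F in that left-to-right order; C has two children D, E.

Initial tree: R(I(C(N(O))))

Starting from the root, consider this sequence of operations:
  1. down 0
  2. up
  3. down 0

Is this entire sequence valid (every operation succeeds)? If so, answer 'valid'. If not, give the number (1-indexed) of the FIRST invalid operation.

Answer: valid

Derivation:
Step 1 (down 0): focus=I path=0 depth=1 children=['C'] left=[] right=[] parent=R
Step 2 (up): focus=R path=root depth=0 children=['I'] (at root)
Step 3 (down 0): focus=I path=0 depth=1 children=['C'] left=[] right=[] parent=R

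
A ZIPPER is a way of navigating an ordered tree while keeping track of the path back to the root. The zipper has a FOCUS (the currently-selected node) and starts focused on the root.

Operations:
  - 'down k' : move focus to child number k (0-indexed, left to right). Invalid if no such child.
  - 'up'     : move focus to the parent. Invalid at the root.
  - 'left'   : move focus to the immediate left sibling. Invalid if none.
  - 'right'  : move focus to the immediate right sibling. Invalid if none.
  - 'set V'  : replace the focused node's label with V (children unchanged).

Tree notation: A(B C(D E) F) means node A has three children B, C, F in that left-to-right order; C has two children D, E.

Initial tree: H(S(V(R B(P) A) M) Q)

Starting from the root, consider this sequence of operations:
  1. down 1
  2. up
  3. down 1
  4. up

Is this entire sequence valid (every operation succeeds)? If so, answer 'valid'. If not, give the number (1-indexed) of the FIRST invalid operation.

Answer: valid

Derivation:
Step 1 (down 1): focus=Q path=1 depth=1 children=[] left=['S'] right=[] parent=H
Step 2 (up): focus=H path=root depth=0 children=['S', 'Q'] (at root)
Step 3 (down 1): focus=Q path=1 depth=1 children=[] left=['S'] right=[] parent=H
Step 4 (up): focus=H path=root depth=0 children=['S', 'Q'] (at root)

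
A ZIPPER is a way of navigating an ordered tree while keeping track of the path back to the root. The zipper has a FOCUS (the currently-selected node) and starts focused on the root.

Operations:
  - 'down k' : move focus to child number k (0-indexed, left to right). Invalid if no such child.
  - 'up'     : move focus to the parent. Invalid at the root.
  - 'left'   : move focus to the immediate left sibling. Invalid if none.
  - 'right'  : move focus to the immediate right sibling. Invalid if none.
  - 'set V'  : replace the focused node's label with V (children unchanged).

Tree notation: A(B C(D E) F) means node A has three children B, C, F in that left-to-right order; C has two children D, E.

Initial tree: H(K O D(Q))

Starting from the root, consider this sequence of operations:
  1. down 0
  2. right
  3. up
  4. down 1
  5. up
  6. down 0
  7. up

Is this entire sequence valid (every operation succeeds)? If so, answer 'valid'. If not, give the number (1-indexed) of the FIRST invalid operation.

Answer: valid

Derivation:
Step 1 (down 0): focus=K path=0 depth=1 children=[] left=[] right=['O', 'D'] parent=H
Step 2 (right): focus=O path=1 depth=1 children=[] left=['K'] right=['D'] parent=H
Step 3 (up): focus=H path=root depth=0 children=['K', 'O', 'D'] (at root)
Step 4 (down 1): focus=O path=1 depth=1 children=[] left=['K'] right=['D'] parent=H
Step 5 (up): focus=H path=root depth=0 children=['K', 'O', 'D'] (at root)
Step 6 (down 0): focus=K path=0 depth=1 children=[] left=[] right=['O', 'D'] parent=H
Step 7 (up): focus=H path=root depth=0 children=['K', 'O', 'D'] (at root)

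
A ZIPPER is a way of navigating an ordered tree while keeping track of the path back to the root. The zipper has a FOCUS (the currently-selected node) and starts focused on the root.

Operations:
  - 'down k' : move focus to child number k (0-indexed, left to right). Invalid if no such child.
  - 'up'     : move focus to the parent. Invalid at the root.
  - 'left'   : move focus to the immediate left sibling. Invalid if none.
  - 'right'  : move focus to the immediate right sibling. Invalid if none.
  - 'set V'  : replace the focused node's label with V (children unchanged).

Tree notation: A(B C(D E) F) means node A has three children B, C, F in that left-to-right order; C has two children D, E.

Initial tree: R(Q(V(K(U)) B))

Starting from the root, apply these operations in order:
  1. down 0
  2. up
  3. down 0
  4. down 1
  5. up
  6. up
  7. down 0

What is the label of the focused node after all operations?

Step 1 (down 0): focus=Q path=0 depth=1 children=['V', 'B'] left=[] right=[] parent=R
Step 2 (up): focus=R path=root depth=0 children=['Q'] (at root)
Step 3 (down 0): focus=Q path=0 depth=1 children=['V', 'B'] left=[] right=[] parent=R
Step 4 (down 1): focus=B path=0/1 depth=2 children=[] left=['V'] right=[] parent=Q
Step 5 (up): focus=Q path=0 depth=1 children=['V', 'B'] left=[] right=[] parent=R
Step 6 (up): focus=R path=root depth=0 children=['Q'] (at root)
Step 7 (down 0): focus=Q path=0 depth=1 children=['V', 'B'] left=[] right=[] parent=R

Answer: Q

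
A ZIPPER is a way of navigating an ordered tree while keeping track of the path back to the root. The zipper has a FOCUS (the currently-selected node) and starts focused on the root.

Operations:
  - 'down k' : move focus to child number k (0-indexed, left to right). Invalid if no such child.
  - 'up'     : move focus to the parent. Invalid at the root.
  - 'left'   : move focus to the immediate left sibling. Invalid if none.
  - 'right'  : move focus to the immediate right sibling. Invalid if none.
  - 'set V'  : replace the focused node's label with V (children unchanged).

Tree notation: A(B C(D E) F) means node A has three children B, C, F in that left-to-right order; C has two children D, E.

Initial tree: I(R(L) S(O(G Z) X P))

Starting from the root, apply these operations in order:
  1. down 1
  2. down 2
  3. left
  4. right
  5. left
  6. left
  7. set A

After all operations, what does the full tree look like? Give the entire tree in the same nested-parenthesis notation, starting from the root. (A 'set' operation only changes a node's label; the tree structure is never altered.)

Step 1 (down 1): focus=S path=1 depth=1 children=['O', 'X', 'P'] left=['R'] right=[] parent=I
Step 2 (down 2): focus=P path=1/2 depth=2 children=[] left=['O', 'X'] right=[] parent=S
Step 3 (left): focus=X path=1/1 depth=2 children=[] left=['O'] right=['P'] parent=S
Step 4 (right): focus=P path=1/2 depth=2 children=[] left=['O', 'X'] right=[] parent=S
Step 5 (left): focus=X path=1/1 depth=2 children=[] left=['O'] right=['P'] parent=S
Step 6 (left): focus=O path=1/0 depth=2 children=['G', 'Z'] left=[] right=['X', 'P'] parent=S
Step 7 (set A): focus=A path=1/0 depth=2 children=['G', 'Z'] left=[] right=['X', 'P'] parent=S

Answer: I(R(L) S(A(G Z) X P))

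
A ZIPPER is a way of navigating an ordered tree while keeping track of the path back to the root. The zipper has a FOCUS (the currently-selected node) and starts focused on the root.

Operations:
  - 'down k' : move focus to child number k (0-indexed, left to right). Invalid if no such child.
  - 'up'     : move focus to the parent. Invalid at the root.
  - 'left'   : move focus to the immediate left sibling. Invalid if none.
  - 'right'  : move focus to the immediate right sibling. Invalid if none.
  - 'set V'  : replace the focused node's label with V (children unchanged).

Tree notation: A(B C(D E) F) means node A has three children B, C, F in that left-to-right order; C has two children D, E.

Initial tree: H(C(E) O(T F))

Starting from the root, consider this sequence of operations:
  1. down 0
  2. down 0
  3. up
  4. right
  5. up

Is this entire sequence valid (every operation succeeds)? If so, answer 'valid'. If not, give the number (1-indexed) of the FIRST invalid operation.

Step 1 (down 0): focus=C path=0 depth=1 children=['E'] left=[] right=['O'] parent=H
Step 2 (down 0): focus=E path=0/0 depth=2 children=[] left=[] right=[] parent=C
Step 3 (up): focus=C path=0 depth=1 children=['E'] left=[] right=['O'] parent=H
Step 4 (right): focus=O path=1 depth=1 children=['T', 'F'] left=['C'] right=[] parent=H
Step 5 (up): focus=H path=root depth=0 children=['C', 'O'] (at root)

Answer: valid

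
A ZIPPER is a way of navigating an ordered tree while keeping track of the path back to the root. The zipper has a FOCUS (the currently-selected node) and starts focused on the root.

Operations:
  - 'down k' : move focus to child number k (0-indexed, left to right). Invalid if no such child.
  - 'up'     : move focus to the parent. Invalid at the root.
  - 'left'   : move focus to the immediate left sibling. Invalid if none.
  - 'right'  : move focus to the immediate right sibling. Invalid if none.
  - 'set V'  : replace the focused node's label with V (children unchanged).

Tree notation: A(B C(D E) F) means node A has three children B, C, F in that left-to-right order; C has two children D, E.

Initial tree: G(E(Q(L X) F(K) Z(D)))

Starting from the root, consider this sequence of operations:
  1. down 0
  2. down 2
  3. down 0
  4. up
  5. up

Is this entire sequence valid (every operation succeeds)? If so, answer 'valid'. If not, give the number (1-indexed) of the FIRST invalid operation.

Answer: valid

Derivation:
Step 1 (down 0): focus=E path=0 depth=1 children=['Q', 'F', 'Z'] left=[] right=[] parent=G
Step 2 (down 2): focus=Z path=0/2 depth=2 children=['D'] left=['Q', 'F'] right=[] parent=E
Step 3 (down 0): focus=D path=0/2/0 depth=3 children=[] left=[] right=[] parent=Z
Step 4 (up): focus=Z path=0/2 depth=2 children=['D'] left=['Q', 'F'] right=[] parent=E
Step 5 (up): focus=E path=0 depth=1 children=['Q', 'F', 'Z'] left=[] right=[] parent=G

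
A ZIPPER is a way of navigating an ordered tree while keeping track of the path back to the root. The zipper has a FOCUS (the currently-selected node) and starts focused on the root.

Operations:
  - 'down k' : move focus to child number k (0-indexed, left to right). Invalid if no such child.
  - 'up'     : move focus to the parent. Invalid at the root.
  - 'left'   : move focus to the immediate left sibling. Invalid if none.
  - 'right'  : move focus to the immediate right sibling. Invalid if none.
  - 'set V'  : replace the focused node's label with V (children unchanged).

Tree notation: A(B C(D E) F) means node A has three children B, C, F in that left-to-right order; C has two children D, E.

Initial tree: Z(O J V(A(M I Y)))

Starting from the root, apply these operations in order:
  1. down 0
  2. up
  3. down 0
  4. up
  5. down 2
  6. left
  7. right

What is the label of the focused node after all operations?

Answer: V

Derivation:
Step 1 (down 0): focus=O path=0 depth=1 children=[] left=[] right=['J', 'V'] parent=Z
Step 2 (up): focus=Z path=root depth=0 children=['O', 'J', 'V'] (at root)
Step 3 (down 0): focus=O path=0 depth=1 children=[] left=[] right=['J', 'V'] parent=Z
Step 4 (up): focus=Z path=root depth=0 children=['O', 'J', 'V'] (at root)
Step 5 (down 2): focus=V path=2 depth=1 children=['A'] left=['O', 'J'] right=[] parent=Z
Step 6 (left): focus=J path=1 depth=1 children=[] left=['O'] right=['V'] parent=Z
Step 7 (right): focus=V path=2 depth=1 children=['A'] left=['O', 'J'] right=[] parent=Z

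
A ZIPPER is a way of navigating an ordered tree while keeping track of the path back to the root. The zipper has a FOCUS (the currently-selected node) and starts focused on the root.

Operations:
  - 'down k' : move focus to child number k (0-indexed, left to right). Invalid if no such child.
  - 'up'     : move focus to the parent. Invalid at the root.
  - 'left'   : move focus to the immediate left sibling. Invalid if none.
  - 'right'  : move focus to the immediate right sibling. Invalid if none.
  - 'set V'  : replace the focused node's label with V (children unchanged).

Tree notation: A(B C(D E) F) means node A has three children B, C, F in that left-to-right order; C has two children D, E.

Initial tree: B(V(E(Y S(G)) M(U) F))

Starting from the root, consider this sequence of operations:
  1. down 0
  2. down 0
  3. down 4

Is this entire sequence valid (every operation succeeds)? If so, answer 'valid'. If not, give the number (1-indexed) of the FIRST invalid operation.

Step 1 (down 0): focus=V path=0 depth=1 children=['E', 'M', 'F'] left=[] right=[] parent=B
Step 2 (down 0): focus=E path=0/0 depth=2 children=['Y', 'S'] left=[] right=['M', 'F'] parent=V
Step 3 (down 4): INVALID

Answer: 3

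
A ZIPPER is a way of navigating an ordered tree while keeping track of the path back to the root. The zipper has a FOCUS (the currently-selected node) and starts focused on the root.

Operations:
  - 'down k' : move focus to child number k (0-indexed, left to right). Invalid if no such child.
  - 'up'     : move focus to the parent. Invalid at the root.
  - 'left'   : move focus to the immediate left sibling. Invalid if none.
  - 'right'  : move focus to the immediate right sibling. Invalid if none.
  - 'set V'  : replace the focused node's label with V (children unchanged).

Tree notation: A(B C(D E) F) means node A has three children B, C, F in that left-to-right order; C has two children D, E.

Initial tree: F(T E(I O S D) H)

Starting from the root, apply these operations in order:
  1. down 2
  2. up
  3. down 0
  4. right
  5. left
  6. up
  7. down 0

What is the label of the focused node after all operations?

Answer: T

Derivation:
Step 1 (down 2): focus=H path=2 depth=1 children=[] left=['T', 'E'] right=[] parent=F
Step 2 (up): focus=F path=root depth=0 children=['T', 'E', 'H'] (at root)
Step 3 (down 0): focus=T path=0 depth=1 children=[] left=[] right=['E', 'H'] parent=F
Step 4 (right): focus=E path=1 depth=1 children=['I', 'O', 'S', 'D'] left=['T'] right=['H'] parent=F
Step 5 (left): focus=T path=0 depth=1 children=[] left=[] right=['E', 'H'] parent=F
Step 6 (up): focus=F path=root depth=0 children=['T', 'E', 'H'] (at root)
Step 7 (down 0): focus=T path=0 depth=1 children=[] left=[] right=['E', 'H'] parent=F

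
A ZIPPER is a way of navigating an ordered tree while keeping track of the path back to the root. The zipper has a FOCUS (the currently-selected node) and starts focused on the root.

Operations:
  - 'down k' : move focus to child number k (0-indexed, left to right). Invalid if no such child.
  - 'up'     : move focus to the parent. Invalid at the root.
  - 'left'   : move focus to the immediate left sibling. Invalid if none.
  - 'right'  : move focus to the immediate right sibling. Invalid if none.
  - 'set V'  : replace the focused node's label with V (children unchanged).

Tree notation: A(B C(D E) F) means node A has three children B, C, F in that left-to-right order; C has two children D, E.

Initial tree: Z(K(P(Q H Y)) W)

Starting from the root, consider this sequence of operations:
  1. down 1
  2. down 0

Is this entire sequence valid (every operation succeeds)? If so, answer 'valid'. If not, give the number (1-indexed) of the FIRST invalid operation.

Answer: 2

Derivation:
Step 1 (down 1): focus=W path=1 depth=1 children=[] left=['K'] right=[] parent=Z
Step 2 (down 0): INVALID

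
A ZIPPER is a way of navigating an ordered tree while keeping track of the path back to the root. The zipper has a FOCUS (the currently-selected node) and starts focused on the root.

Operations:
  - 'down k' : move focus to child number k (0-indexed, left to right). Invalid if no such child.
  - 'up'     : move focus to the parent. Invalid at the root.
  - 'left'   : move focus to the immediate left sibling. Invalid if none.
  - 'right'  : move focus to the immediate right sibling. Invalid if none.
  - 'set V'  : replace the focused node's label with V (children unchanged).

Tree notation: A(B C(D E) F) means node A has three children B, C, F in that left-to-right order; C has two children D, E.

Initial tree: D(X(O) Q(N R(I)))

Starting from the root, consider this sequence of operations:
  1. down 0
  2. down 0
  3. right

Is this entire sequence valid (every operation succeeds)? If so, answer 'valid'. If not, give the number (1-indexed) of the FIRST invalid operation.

Step 1 (down 0): focus=X path=0 depth=1 children=['O'] left=[] right=['Q'] parent=D
Step 2 (down 0): focus=O path=0/0 depth=2 children=[] left=[] right=[] parent=X
Step 3 (right): INVALID

Answer: 3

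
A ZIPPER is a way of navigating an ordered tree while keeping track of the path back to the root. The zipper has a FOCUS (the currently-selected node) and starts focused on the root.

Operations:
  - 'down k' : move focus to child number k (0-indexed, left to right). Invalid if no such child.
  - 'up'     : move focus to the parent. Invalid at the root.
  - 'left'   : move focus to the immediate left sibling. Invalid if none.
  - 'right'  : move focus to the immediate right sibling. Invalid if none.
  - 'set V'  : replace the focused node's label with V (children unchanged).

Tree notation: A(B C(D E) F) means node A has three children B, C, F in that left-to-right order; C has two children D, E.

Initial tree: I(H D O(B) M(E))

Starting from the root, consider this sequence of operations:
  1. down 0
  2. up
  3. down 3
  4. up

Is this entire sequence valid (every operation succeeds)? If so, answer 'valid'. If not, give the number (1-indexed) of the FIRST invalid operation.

Step 1 (down 0): focus=H path=0 depth=1 children=[] left=[] right=['D', 'O', 'M'] parent=I
Step 2 (up): focus=I path=root depth=0 children=['H', 'D', 'O', 'M'] (at root)
Step 3 (down 3): focus=M path=3 depth=1 children=['E'] left=['H', 'D', 'O'] right=[] parent=I
Step 4 (up): focus=I path=root depth=0 children=['H', 'D', 'O', 'M'] (at root)

Answer: valid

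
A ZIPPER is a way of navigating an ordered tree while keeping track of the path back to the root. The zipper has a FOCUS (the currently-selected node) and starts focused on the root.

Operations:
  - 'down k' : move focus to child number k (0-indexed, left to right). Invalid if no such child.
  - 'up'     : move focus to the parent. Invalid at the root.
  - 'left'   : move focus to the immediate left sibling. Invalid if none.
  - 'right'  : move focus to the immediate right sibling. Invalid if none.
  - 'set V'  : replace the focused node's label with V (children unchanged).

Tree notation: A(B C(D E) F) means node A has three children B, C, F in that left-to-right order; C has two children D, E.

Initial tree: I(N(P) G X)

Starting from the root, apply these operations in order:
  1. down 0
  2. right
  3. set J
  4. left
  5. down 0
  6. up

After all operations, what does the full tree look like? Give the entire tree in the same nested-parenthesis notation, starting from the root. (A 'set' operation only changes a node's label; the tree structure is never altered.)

Step 1 (down 0): focus=N path=0 depth=1 children=['P'] left=[] right=['G', 'X'] parent=I
Step 2 (right): focus=G path=1 depth=1 children=[] left=['N'] right=['X'] parent=I
Step 3 (set J): focus=J path=1 depth=1 children=[] left=['N'] right=['X'] parent=I
Step 4 (left): focus=N path=0 depth=1 children=['P'] left=[] right=['J', 'X'] parent=I
Step 5 (down 0): focus=P path=0/0 depth=2 children=[] left=[] right=[] parent=N
Step 6 (up): focus=N path=0 depth=1 children=['P'] left=[] right=['J', 'X'] parent=I

Answer: I(N(P) J X)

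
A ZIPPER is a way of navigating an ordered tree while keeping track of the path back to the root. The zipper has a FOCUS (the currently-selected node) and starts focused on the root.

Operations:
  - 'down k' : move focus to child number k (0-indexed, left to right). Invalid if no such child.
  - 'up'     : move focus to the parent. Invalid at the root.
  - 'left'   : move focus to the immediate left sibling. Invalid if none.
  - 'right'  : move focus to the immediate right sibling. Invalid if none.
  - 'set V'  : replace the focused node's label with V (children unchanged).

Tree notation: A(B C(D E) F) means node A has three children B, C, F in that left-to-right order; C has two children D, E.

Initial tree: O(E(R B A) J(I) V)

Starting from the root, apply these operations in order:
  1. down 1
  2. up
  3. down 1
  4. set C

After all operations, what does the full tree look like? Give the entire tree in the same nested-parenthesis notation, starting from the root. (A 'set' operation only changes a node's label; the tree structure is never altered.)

Step 1 (down 1): focus=J path=1 depth=1 children=['I'] left=['E'] right=['V'] parent=O
Step 2 (up): focus=O path=root depth=0 children=['E', 'J', 'V'] (at root)
Step 3 (down 1): focus=J path=1 depth=1 children=['I'] left=['E'] right=['V'] parent=O
Step 4 (set C): focus=C path=1 depth=1 children=['I'] left=['E'] right=['V'] parent=O

Answer: O(E(R B A) C(I) V)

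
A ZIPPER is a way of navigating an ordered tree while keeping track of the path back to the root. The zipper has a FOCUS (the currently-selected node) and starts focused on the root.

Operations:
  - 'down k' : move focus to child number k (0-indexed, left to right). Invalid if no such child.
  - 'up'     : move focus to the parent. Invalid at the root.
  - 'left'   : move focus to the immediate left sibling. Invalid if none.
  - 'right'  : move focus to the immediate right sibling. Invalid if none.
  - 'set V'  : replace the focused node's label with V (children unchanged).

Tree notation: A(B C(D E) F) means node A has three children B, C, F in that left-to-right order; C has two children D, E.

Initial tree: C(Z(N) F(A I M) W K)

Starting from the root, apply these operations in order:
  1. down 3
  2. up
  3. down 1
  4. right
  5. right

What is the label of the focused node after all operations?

Answer: K

Derivation:
Step 1 (down 3): focus=K path=3 depth=1 children=[] left=['Z', 'F', 'W'] right=[] parent=C
Step 2 (up): focus=C path=root depth=0 children=['Z', 'F', 'W', 'K'] (at root)
Step 3 (down 1): focus=F path=1 depth=1 children=['A', 'I', 'M'] left=['Z'] right=['W', 'K'] parent=C
Step 4 (right): focus=W path=2 depth=1 children=[] left=['Z', 'F'] right=['K'] parent=C
Step 5 (right): focus=K path=3 depth=1 children=[] left=['Z', 'F', 'W'] right=[] parent=C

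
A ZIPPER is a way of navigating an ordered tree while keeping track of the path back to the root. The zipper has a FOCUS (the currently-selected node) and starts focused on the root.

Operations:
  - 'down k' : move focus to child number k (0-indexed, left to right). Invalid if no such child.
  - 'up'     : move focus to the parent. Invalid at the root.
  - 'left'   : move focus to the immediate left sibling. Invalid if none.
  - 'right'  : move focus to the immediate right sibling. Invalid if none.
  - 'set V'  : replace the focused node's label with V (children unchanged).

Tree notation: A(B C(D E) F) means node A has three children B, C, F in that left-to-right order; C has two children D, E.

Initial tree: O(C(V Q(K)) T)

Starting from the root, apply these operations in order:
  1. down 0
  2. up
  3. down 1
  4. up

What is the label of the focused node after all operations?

Answer: O

Derivation:
Step 1 (down 0): focus=C path=0 depth=1 children=['V', 'Q'] left=[] right=['T'] parent=O
Step 2 (up): focus=O path=root depth=0 children=['C', 'T'] (at root)
Step 3 (down 1): focus=T path=1 depth=1 children=[] left=['C'] right=[] parent=O
Step 4 (up): focus=O path=root depth=0 children=['C', 'T'] (at root)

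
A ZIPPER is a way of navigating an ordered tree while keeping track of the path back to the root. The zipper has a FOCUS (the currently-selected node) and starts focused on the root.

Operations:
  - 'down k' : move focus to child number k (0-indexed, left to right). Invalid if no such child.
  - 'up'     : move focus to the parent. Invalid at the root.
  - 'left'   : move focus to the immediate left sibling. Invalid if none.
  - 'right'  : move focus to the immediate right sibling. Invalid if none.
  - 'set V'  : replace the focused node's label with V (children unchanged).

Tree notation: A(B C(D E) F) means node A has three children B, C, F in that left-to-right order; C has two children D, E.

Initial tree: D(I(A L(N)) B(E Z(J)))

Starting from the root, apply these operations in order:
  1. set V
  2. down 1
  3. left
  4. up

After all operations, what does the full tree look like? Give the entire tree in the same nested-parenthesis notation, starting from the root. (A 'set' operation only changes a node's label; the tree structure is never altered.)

Step 1 (set V): focus=V path=root depth=0 children=['I', 'B'] (at root)
Step 2 (down 1): focus=B path=1 depth=1 children=['E', 'Z'] left=['I'] right=[] parent=V
Step 3 (left): focus=I path=0 depth=1 children=['A', 'L'] left=[] right=['B'] parent=V
Step 4 (up): focus=V path=root depth=0 children=['I', 'B'] (at root)

Answer: V(I(A L(N)) B(E Z(J)))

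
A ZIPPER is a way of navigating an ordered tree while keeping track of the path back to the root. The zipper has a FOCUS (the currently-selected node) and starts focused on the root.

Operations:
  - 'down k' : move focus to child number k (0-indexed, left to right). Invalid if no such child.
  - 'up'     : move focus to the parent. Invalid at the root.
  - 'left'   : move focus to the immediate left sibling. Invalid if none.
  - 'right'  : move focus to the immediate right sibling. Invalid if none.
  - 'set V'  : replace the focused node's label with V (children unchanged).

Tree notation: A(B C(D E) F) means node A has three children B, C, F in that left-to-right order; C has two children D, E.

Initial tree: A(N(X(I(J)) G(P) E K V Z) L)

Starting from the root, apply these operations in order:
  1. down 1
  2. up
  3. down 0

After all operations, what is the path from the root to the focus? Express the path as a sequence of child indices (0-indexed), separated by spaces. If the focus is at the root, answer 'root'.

Step 1 (down 1): focus=L path=1 depth=1 children=[] left=['N'] right=[] parent=A
Step 2 (up): focus=A path=root depth=0 children=['N', 'L'] (at root)
Step 3 (down 0): focus=N path=0 depth=1 children=['X', 'G', 'E', 'K', 'V', 'Z'] left=[] right=['L'] parent=A

Answer: 0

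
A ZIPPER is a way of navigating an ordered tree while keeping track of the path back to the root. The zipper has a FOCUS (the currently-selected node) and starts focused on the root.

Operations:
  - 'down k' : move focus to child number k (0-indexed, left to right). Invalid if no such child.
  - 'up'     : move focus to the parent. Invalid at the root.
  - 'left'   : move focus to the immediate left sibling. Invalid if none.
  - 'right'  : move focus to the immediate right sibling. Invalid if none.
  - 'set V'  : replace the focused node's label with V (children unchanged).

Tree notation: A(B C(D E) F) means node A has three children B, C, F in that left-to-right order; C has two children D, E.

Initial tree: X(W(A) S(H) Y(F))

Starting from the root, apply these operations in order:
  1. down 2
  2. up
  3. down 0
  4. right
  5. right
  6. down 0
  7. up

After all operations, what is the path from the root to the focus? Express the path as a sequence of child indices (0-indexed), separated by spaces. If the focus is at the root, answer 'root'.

Step 1 (down 2): focus=Y path=2 depth=1 children=['F'] left=['W', 'S'] right=[] parent=X
Step 2 (up): focus=X path=root depth=0 children=['W', 'S', 'Y'] (at root)
Step 3 (down 0): focus=W path=0 depth=1 children=['A'] left=[] right=['S', 'Y'] parent=X
Step 4 (right): focus=S path=1 depth=1 children=['H'] left=['W'] right=['Y'] parent=X
Step 5 (right): focus=Y path=2 depth=1 children=['F'] left=['W', 'S'] right=[] parent=X
Step 6 (down 0): focus=F path=2/0 depth=2 children=[] left=[] right=[] parent=Y
Step 7 (up): focus=Y path=2 depth=1 children=['F'] left=['W', 'S'] right=[] parent=X

Answer: 2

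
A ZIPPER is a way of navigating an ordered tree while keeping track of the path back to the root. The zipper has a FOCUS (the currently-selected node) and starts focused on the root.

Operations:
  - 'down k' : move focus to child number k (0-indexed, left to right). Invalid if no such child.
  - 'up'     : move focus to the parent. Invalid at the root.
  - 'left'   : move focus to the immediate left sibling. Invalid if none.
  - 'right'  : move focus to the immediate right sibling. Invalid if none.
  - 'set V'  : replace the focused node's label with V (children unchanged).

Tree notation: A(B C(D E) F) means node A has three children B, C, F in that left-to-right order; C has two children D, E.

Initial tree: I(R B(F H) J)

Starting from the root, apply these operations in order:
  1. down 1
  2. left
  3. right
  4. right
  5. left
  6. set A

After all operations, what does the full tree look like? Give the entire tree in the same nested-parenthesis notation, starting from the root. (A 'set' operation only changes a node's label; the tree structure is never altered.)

Answer: I(R A(F H) J)

Derivation:
Step 1 (down 1): focus=B path=1 depth=1 children=['F', 'H'] left=['R'] right=['J'] parent=I
Step 2 (left): focus=R path=0 depth=1 children=[] left=[] right=['B', 'J'] parent=I
Step 3 (right): focus=B path=1 depth=1 children=['F', 'H'] left=['R'] right=['J'] parent=I
Step 4 (right): focus=J path=2 depth=1 children=[] left=['R', 'B'] right=[] parent=I
Step 5 (left): focus=B path=1 depth=1 children=['F', 'H'] left=['R'] right=['J'] parent=I
Step 6 (set A): focus=A path=1 depth=1 children=['F', 'H'] left=['R'] right=['J'] parent=I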